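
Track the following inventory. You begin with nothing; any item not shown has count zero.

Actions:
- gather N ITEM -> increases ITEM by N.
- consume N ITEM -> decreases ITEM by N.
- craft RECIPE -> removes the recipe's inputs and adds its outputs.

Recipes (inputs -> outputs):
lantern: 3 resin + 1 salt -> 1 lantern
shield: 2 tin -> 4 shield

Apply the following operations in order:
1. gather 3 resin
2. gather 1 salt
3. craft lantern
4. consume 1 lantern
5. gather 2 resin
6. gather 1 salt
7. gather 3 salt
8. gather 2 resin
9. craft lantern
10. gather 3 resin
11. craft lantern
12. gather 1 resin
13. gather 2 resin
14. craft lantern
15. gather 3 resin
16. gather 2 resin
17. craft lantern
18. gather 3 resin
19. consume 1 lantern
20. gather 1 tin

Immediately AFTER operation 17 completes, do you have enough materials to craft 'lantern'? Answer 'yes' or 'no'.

Answer: no

Derivation:
After 1 (gather 3 resin): resin=3
After 2 (gather 1 salt): resin=3 salt=1
After 3 (craft lantern): lantern=1
After 4 (consume 1 lantern): (empty)
After 5 (gather 2 resin): resin=2
After 6 (gather 1 salt): resin=2 salt=1
After 7 (gather 3 salt): resin=2 salt=4
After 8 (gather 2 resin): resin=4 salt=4
After 9 (craft lantern): lantern=1 resin=1 salt=3
After 10 (gather 3 resin): lantern=1 resin=4 salt=3
After 11 (craft lantern): lantern=2 resin=1 salt=2
After 12 (gather 1 resin): lantern=2 resin=2 salt=2
After 13 (gather 2 resin): lantern=2 resin=4 salt=2
After 14 (craft lantern): lantern=3 resin=1 salt=1
After 15 (gather 3 resin): lantern=3 resin=4 salt=1
After 16 (gather 2 resin): lantern=3 resin=6 salt=1
After 17 (craft lantern): lantern=4 resin=3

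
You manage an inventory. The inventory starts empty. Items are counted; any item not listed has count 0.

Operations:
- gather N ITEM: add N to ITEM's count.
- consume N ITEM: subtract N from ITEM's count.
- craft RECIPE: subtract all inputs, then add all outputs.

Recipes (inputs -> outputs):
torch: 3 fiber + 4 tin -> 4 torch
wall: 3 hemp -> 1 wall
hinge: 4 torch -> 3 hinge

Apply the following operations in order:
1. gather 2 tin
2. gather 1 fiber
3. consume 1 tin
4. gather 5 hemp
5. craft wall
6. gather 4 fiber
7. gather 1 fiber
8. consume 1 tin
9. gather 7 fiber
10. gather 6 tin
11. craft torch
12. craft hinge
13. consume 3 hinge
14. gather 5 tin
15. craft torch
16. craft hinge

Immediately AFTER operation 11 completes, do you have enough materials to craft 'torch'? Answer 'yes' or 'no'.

Answer: no

Derivation:
After 1 (gather 2 tin): tin=2
After 2 (gather 1 fiber): fiber=1 tin=2
After 3 (consume 1 tin): fiber=1 tin=1
After 4 (gather 5 hemp): fiber=1 hemp=5 tin=1
After 5 (craft wall): fiber=1 hemp=2 tin=1 wall=1
After 6 (gather 4 fiber): fiber=5 hemp=2 tin=1 wall=1
After 7 (gather 1 fiber): fiber=6 hemp=2 tin=1 wall=1
After 8 (consume 1 tin): fiber=6 hemp=2 wall=1
After 9 (gather 7 fiber): fiber=13 hemp=2 wall=1
After 10 (gather 6 tin): fiber=13 hemp=2 tin=6 wall=1
After 11 (craft torch): fiber=10 hemp=2 tin=2 torch=4 wall=1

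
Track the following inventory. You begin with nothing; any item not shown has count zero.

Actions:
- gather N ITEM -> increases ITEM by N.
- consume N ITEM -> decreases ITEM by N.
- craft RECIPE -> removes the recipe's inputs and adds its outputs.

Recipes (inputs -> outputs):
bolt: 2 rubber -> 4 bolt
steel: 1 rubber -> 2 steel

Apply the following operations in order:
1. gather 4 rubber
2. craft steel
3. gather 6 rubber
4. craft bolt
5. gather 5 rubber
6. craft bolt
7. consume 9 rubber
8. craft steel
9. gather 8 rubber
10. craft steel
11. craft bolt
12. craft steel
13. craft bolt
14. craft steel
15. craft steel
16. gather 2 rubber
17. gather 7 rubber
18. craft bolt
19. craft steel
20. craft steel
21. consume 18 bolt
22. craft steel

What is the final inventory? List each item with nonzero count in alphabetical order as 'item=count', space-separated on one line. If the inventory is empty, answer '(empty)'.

After 1 (gather 4 rubber): rubber=4
After 2 (craft steel): rubber=3 steel=2
After 3 (gather 6 rubber): rubber=9 steel=2
After 4 (craft bolt): bolt=4 rubber=7 steel=2
After 5 (gather 5 rubber): bolt=4 rubber=12 steel=2
After 6 (craft bolt): bolt=8 rubber=10 steel=2
After 7 (consume 9 rubber): bolt=8 rubber=1 steel=2
After 8 (craft steel): bolt=8 steel=4
After 9 (gather 8 rubber): bolt=8 rubber=8 steel=4
After 10 (craft steel): bolt=8 rubber=7 steel=6
After 11 (craft bolt): bolt=12 rubber=5 steel=6
After 12 (craft steel): bolt=12 rubber=4 steel=8
After 13 (craft bolt): bolt=16 rubber=2 steel=8
After 14 (craft steel): bolt=16 rubber=1 steel=10
After 15 (craft steel): bolt=16 steel=12
After 16 (gather 2 rubber): bolt=16 rubber=2 steel=12
After 17 (gather 7 rubber): bolt=16 rubber=9 steel=12
After 18 (craft bolt): bolt=20 rubber=7 steel=12
After 19 (craft steel): bolt=20 rubber=6 steel=14
After 20 (craft steel): bolt=20 rubber=5 steel=16
After 21 (consume 18 bolt): bolt=2 rubber=5 steel=16
After 22 (craft steel): bolt=2 rubber=4 steel=18

Answer: bolt=2 rubber=4 steel=18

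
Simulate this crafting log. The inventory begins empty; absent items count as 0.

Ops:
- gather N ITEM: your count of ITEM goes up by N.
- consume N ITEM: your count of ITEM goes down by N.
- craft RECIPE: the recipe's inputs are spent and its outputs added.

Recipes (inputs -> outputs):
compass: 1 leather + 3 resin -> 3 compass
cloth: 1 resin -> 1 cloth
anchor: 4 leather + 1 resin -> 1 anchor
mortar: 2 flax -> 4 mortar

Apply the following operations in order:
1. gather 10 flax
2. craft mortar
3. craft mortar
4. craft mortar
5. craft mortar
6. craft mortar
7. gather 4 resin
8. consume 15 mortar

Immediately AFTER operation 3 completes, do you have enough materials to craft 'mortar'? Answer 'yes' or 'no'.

After 1 (gather 10 flax): flax=10
After 2 (craft mortar): flax=8 mortar=4
After 3 (craft mortar): flax=6 mortar=8

Answer: yes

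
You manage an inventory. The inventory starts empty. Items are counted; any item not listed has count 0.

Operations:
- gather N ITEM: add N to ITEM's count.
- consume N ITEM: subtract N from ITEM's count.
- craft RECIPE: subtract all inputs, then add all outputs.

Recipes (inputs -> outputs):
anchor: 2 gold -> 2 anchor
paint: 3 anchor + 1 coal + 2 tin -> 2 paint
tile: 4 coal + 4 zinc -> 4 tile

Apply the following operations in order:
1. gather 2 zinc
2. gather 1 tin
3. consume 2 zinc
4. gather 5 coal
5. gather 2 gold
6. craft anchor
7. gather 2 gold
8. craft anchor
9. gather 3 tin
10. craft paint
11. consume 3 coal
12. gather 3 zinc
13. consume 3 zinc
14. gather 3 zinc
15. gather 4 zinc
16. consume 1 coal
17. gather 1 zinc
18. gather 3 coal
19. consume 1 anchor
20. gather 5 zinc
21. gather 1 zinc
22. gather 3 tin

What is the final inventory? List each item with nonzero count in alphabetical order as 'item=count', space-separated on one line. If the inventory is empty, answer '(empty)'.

After 1 (gather 2 zinc): zinc=2
After 2 (gather 1 tin): tin=1 zinc=2
After 3 (consume 2 zinc): tin=1
After 4 (gather 5 coal): coal=5 tin=1
After 5 (gather 2 gold): coal=5 gold=2 tin=1
After 6 (craft anchor): anchor=2 coal=5 tin=1
After 7 (gather 2 gold): anchor=2 coal=5 gold=2 tin=1
After 8 (craft anchor): anchor=4 coal=5 tin=1
After 9 (gather 3 tin): anchor=4 coal=5 tin=4
After 10 (craft paint): anchor=1 coal=4 paint=2 tin=2
After 11 (consume 3 coal): anchor=1 coal=1 paint=2 tin=2
After 12 (gather 3 zinc): anchor=1 coal=1 paint=2 tin=2 zinc=3
After 13 (consume 3 zinc): anchor=1 coal=1 paint=2 tin=2
After 14 (gather 3 zinc): anchor=1 coal=1 paint=2 tin=2 zinc=3
After 15 (gather 4 zinc): anchor=1 coal=1 paint=2 tin=2 zinc=7
After 16 (consume 1 coal): anchor=1 paint=2 tin=2 zinc=7
After 17 (gather 1 zinc): anchor=1 paint=2 tin=2 zinc=8
After 18 (gather 3 coal): anchor=1 coal=3 paint=2 tin=2 zinc=8
After 19 (consume 1 anchor): coal=3 paint=2 tin=2 zinc=8
After 20 (gather 5 zinc): coal=3 paint=2 tin=2 zinc=13
After 21 (gather 1 zinc): coal=3 paint=2 tin=2 zinc=14
After 22 (gather 3 tin): coal=3 paint=2 tin=5 zinc=14

Answer: coal=3 paint=2 tin=5 zinc=14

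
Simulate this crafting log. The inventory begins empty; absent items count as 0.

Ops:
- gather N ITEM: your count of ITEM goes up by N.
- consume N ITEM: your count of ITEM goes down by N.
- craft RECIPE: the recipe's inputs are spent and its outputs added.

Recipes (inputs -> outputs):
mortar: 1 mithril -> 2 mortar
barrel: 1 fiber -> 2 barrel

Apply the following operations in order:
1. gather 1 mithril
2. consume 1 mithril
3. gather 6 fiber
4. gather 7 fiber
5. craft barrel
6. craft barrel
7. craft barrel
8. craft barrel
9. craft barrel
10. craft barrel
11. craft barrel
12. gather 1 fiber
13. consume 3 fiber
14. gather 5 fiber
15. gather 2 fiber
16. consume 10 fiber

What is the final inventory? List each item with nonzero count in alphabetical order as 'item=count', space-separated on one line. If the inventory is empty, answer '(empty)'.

Answer: barrel=14 fiber=1

Derivation:
After 1 (gather 1 mithril): mithril=1
After 2 (consume 1 mithril): (empty)
After 3 (gather 6 fiber): fiber=6
After 4 (gather 7 fiber): fiber=13
After 5 (craft barrel): barrel=2 fiber=12
After 6 (craft barrel): barrel=4 fiber=11
After 7 (craft barrel): barrel=6 fiber=10
After 8 (craft barrel): barrel=8 fiber=9
After 9 (craft barrel): barrel=10 fiber=8
After 10 (craft barrel): barrel=12 fiber=7
After 11 (craft barrel): barrel=14 fiber=6
After 12 (gather 1 fiber): barrel=14 fiber=7
After 13 (consume 3 fiber): barrel=14 fiber=4
After 14 (gather 5 fiber): barrel=14 fiber=9
After 15 (gather 2 fiber): barrel=14 fiber=11
After 16 (consume 10 fiber): barrel=14 fiber=1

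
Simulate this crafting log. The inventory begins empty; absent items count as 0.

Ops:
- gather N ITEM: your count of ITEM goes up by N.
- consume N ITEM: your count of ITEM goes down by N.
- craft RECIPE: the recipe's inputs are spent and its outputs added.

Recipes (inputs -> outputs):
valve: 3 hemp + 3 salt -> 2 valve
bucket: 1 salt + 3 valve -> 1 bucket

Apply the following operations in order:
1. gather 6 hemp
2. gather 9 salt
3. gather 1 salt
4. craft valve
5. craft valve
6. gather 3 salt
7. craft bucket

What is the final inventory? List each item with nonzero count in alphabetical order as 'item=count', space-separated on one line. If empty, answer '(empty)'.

Answer: bucket=1 salt=6 valve=1

Derivation:
After 1 (gather 6 hemp): hemp=6
After 2 (gather 9 salt): hemp=6 salt=9
After 3 (gather 1 salt): hemp=6 salt=10
After 4 (craft valve): hemp=3 salt=7 valve=2
After 5 (craft valve): salt=4 valve=4
After 6 (gather 3 salt): salt=7 valve=4
After 7 (craft bucket): bucket=1 salt=6 valve=1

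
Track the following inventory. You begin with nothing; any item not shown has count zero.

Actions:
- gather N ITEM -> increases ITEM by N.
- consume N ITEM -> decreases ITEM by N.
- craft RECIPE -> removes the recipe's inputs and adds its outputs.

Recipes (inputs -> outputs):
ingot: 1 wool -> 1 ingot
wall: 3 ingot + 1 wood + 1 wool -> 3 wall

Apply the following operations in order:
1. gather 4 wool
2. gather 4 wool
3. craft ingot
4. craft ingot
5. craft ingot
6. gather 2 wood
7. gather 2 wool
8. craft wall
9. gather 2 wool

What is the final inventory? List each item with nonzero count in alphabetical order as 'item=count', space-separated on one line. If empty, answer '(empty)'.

After 1 (gather 4 wool): wool=4
After 2 (gather 4 wool): wool=8
After 3 (craft ingot): ingot=1 wool=7
After 4 (craft ingot): ingot=2 wool=6
After 5 (craft ingot): ingot=3 wool=5
After 6 (gather 2 wood): ingot=3 wood=2 wool=5
After 7 (gather 2 wool): ingot=3 wood=2 wool=7
After 8 (craft wall): wall=3 wood=1 wool=6
After 9 (gather 2 wool): wall=3 wood=1 wool=8

Answer: wall=3 wood=1 wool=8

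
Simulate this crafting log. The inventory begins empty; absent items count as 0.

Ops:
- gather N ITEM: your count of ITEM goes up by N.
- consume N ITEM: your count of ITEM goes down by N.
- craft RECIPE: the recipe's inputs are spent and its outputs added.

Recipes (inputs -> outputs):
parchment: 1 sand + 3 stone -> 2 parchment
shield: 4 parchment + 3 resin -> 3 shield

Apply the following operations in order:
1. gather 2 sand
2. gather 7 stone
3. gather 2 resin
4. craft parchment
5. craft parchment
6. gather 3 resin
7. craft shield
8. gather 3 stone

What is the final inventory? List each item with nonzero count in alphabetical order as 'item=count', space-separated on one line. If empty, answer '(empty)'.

After 1 (gather 2 sand): sand=2
After 2 (gather 7 stone): sand=2 stone=7
After 3 (gather 2 resin): resin=2 sand=2 stone=7
After 4 (craft parchment): parchment=2 resin=2 sand=1 stone=4
After 5 (craft parchment): parchment=4 resin=2 stone=1
After 6 (gather 3 resin): parchment=4 resin=5 stone=1
After 7 (craft shield): resin=2 shield=3 stone=1
After 8 (gather 3 stone): resin=2 shield=3 stone=4

Answer: resin=2 shield=3 stone=4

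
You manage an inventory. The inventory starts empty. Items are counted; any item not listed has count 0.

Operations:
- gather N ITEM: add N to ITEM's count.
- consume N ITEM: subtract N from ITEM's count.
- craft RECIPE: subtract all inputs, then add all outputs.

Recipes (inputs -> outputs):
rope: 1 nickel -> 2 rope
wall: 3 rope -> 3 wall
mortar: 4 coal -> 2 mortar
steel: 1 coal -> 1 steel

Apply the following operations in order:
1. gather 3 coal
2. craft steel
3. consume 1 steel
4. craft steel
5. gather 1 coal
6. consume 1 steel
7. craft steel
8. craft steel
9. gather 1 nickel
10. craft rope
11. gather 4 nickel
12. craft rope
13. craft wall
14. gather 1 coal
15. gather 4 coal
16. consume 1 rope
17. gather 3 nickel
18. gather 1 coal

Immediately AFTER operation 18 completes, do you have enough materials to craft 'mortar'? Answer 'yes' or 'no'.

After 1 (gather 3 coal): coal=3
After 2 (craft steel): coal=2 steel=1
After 3 (consume 1 steel): coal=2
After 4 (craft steel): coal=1 steel=1
After 5 (gather 1 coal): coal=2 steel=1
After 6 (consume 1 steel): coal=2
After 7 (craft steel): coal=1 steel=1
After 8 (craft steel): steel=2
After 9 (gather 1 nickel): nickel=1 steel=2
After 10 (craft rope): rope=2 steel=2
After 11 (gather 4 nickel): nickel=4 rope=2 steel=2
After 12 (craft rope): nickel=3 rope=4 steel=2
After 13 (craft wall): nickel=3 rope=1 steel=2 wall=3
After 14 (gather 1 coal): coal=1 nickel=3 rope=1 steel=2 wall=3
After 15 (gather 4 coal): coal=5 nickel=3 rope=1 steel=2 wall=3
After 16 (consume 1 rope): coal=5 nickel=3 steel=2 wall=3
After 17 (gather 3 nickel): coal=5 nickel=6 steel=2 wall=3
After 18 (gather 1 coal): coal=6 nickel=6 steel=2 wall=3

Answer: yes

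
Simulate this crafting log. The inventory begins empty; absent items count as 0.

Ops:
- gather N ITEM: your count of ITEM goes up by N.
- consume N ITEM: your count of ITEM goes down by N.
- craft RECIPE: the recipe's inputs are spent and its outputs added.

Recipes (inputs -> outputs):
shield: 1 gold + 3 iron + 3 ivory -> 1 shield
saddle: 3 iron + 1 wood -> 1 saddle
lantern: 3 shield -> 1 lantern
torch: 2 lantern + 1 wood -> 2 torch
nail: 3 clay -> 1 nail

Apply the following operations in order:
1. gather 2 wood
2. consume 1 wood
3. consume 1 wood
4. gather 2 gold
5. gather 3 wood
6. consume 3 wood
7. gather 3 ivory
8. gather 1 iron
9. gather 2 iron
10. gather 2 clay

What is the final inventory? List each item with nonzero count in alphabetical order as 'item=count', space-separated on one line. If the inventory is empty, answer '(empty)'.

After 1 (gather 2 wood): wood=2
After 2 (consume 1 wood): wood=1
After 3 (consume 1 wood): (empty)
After 4 (gather 2 gold): gold=2
After 5 (gather 3 wood): gold=2 wood=3
After 6 (consume 3 wood): gold=2
After 7 (gather 3 ivory): gold=2 ivory=3
After 8 (gather 1 iron): gold=2 iron=1 ivory=3
After 9 (gather 2 iron): gold=2 iron=3 ivory=3
After 10 (gather 2 clay): clay=2 gold=2 iron=3 ivory=3

Answer: clay=2 gold=2 iron=3 ivory=3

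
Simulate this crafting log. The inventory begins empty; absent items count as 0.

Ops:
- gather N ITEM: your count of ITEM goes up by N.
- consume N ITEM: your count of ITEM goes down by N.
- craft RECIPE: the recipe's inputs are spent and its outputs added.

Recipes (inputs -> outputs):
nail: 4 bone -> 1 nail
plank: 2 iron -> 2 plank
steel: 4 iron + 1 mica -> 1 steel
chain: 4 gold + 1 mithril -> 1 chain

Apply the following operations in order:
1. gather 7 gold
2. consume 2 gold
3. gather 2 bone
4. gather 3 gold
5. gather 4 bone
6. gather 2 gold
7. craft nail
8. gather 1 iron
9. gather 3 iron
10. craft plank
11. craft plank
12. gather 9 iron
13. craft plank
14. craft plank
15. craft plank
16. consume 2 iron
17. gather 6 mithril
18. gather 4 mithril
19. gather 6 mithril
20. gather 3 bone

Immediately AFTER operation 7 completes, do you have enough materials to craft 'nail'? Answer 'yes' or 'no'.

Answer: no

Derivation:
After 1 (gather 7 gold): gold=7
After 2 (consume 2 gold): gold=5
After 3 (gather 2 bone): bone=2 gold=5
After 4 (gather 3 gold): bone=2 gold=8
After 5 (gather 4 bone): bone=6 gold=8
After 6 (gather 2 gold): bone=6 gold=10
After 7 (craft nail): bone=2 gold=10 nail=1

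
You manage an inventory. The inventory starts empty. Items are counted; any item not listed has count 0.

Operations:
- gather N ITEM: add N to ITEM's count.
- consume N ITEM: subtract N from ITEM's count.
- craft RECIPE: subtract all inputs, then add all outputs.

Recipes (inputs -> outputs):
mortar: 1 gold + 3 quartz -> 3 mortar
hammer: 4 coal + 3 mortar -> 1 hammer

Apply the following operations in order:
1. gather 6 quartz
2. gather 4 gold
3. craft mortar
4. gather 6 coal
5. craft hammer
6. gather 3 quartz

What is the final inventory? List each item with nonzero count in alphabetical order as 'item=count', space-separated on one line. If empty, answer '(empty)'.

Answer: coal=2 gold=3 hammer=1 quartz=6

Derivation:
After 1 (gather 6 quartz): quartz=6
After 2 (gather 4 gold): gold=4 quartz=6
After 3 (craft mortar): gold=3 mortar=3 quartz=3
After 4 (gather 6 coal): coal=6 gold=3 mortar=3 quartz=3
After 5 (craft hammer): coal=2 gold=3 hammer=1 quartz=3
After 6 (gather 3 quartz): coal=2 gold=3 hammer=1 quartz=6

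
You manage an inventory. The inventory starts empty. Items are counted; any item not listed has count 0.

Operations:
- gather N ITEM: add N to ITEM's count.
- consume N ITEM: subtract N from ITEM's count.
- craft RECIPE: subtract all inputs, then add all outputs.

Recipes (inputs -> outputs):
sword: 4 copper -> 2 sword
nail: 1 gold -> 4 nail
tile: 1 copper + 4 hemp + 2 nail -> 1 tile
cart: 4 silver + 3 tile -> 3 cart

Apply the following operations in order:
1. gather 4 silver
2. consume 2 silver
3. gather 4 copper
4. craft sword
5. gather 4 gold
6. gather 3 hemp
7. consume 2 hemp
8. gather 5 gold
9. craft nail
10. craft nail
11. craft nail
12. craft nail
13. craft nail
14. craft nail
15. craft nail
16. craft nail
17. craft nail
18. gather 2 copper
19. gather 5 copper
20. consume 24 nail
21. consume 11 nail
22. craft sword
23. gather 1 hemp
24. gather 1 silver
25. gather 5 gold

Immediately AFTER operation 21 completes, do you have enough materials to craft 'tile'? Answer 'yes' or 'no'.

After 1 (gather 4 silver): silver=4
After 2 (consume 2 silver): silver=2
After 3 (gather 4 copper): copper=4 silver=2
After 4 (craft sword): silver=2 sword=2
After 5 (gather 4 gold): gold=4 silver=2 sword=2
After 6 (gather 3 hemp): gold=4 hemp=3 silver=2 sword=2
After 7 (consume 2 hemp): gold=4 hemp=1 silver=2 sword=2
After 8 (gather 5 gold): gold=9 hemp=1 silver=2 sword=2
After 9 (craft nail): gold=8 hemp=1 nail=4 silver=2 sword=2
After 10 (craft nail): gold=7 hemp=1 nail=8 silver=2 sword=2
After 11 (craft nail): gold=6 hemp=1 nail=12 silver=2 sword=2
After 12 (craft nail): gold=5 hemp=1 nail=16 silver=2 sword=2
After 13 (craft nail): gold=4 hemp=1 nail=20 silver=2 sword=2
After 14 (craft nail): gold=3 hemp=1 nail=24 silver=2 sword=2
After 15 (craft nail): gold=2 hemp=1 nail=28 silver=2 sword=2
After 16 (craft nail): gold=1 hemp=1 nail=32 silver=2 sword=2
After 17 (craft nail): hemp=1 nail=36 silver=2 sword=2
After 18 (gather 2 copper): copper=2 hemp=1 nail=36 silver=2 sword=2
After 19 (gather 5 copper): copper=7 hemp=1 nail=36 silver=2 sword=2
After 20 (consume 24 nail): copper=7 hemp=1 nail=12 silver=2 sword=2
After 21 (consume 11 nail): copper=7 hemp=1 nail=1 silver=2 sword=2

Answer: no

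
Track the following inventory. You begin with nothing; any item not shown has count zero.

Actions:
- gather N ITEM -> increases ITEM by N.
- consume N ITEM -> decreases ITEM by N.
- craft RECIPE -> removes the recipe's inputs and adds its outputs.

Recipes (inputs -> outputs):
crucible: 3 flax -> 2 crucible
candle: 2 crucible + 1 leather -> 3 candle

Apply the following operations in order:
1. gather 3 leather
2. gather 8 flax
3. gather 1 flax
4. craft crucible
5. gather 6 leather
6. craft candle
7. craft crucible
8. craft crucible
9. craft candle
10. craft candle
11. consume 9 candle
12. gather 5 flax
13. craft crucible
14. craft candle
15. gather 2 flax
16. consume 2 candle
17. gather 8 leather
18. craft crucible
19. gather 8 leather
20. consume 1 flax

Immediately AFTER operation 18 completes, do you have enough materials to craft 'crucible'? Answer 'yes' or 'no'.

After 1 (gather 3 leather): leather=3
After 2 (gather 8 flax): flax=8 leather=3
After 3 (gather 1 flax): flax=9 leather=3
After 4 (craft crucible): crucible=2 flax=6 leather=3
After 5 (gather 6 leather): crucible=2 flax=6 leather=9
After 6 (craft candle): candle=3 flax=6 leather=8
After 7 (craft crucible): candle=3 crucible=2 flax=3 leather=8
After 8 (craft crucible): candle=3 crucible=4 leather=8
After 9 (craft candle): candle=6 crucible=2 leather=7
After 10 (craft candle): candle=9 leather=6
After 11 (consume 9 candle): leather=6
After 12 (gather 5 flax): flax=5 leather=6
After 13 (craft crucible): crucible=2 flax=2 leather=6
After 14 (craft candle): candle=3 flax=2 leather=5
After 15 (gather 2 flax): candle=3 flax=4 leather=5
After 16 (consume 2 candle): candle=1 flax=4 leather=5
After 17 (gather 8 leather): candle=1 flax=4 leather=13
After 18 (craft crucible): candle=1 crucible=2 flax=1 leather=13

Answer: no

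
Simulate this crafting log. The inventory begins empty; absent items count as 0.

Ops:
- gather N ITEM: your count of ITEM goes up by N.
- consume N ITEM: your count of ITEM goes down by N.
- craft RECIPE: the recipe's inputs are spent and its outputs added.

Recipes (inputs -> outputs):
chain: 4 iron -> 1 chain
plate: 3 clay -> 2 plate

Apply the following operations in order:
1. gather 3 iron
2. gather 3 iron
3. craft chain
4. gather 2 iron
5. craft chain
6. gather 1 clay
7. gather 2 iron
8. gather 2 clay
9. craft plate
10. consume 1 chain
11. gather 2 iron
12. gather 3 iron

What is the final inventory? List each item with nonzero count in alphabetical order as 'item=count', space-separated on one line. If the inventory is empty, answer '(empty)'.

After 1 (gather 3 iron): iron=3
After 2 (gather 3 iron): iron=6
After 3 (craft chain): chain=1 iron=2
After 4 (gather 2 iron): chain=1 iron=4
After 5 (craft chain): chain=2
After 6 (gather 1 clay): chain=2 clay=1
After 7 (gather 2 iron): chain=2 clay=1 iron=2
After 8 (gather 2 clay): chain=2 clay=3 iron=2
After 9 (craft plate): chain=2 iron=2 plate=2
After 10 (consume 1 chain): chain=1 iron=2 plate=2
After 11 (gather 2 iron): chain=1 iron=4 plate=2
After 12 (gather 3 iron): chain=1 iron=7 plate=2

Answer: chain=1 iron=7 plate=2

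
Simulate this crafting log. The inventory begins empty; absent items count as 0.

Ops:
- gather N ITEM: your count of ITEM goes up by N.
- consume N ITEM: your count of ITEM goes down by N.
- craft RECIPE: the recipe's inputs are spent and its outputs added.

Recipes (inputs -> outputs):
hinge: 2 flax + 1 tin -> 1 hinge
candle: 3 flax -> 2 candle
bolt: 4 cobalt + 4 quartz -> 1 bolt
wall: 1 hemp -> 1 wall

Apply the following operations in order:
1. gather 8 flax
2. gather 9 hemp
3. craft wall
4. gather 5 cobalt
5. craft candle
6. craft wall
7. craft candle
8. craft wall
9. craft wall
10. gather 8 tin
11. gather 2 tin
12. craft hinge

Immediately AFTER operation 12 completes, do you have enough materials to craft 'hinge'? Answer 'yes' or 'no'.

After 1 (gather 8 flax): flax=8
After 2 (gather 9 hemp): flax=8 hemp=9
After 3 (craft wall): flax=8 hemp=8 wall=1
After 4 (gather 5 cobalt): cobalt=5 flax=8 hemp=8 wall=1
After 5 (craft candle): candle=2 cobalt=5 flax=5 hemp=8 wall=1
After 6 (craft wall): candle=2 cobalt=5 flax=5 hemp=7 wall=2
After 7 (craft candle): candle=4 cobalt=5 flax=2 hemp=7 wall=2
After 8 (craft wall): candle=4 cobalt=5 flax=2 hemp=6 wall=3
After 9 (craft wall): candle=4 cobalt=5 flax=2 hemp=5 wall=4
After 10 (gather 8 tin): candle=4 cobalt=5 flax=2 hemp=5 tin=8 wall=4
After 11 (gather 2 tin): candle=4 cobalt=5 flax=2 hemp=5 tin=10 wall=4
After 12 (craft hinge): candle=4 cobalt=5 hemp=5 hinge=1 tin=9 wall=4

Answer: no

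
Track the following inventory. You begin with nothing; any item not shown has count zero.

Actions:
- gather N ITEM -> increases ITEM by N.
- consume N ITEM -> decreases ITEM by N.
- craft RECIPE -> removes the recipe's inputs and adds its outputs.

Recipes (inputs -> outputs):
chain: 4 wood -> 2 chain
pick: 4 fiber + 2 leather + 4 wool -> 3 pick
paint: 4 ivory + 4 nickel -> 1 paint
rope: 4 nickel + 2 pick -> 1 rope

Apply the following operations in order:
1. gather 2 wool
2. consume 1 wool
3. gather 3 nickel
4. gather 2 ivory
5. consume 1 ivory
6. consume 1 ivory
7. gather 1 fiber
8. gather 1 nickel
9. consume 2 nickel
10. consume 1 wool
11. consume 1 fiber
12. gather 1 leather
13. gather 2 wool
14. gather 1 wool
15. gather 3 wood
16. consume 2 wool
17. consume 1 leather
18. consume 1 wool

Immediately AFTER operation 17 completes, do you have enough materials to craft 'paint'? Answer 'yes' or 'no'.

Answer: no

Derivation:
After 1 (gather 2 wool): wool=2
After 2 (consume 1 wool): wool=1
After 3 (gather 3 nickel): nickel=3 wool=1
After 4 (gather 2 ivory): ivory=2 nickel=3 wool=1
After 5 (consume 1 ivory): ivory=1 nickel=3 wool=1
After 6 (consume 1 ivory): nickel=3 wool=1
After 7 (gather 1 fiber): fiber=1 nickel=3 wool=1
After 8 (gather 1 nickel): fiber=1 nickel=4 wool=1
After 9 (consume 2 nickel): fiber=1 nickel=2 wool=1
After 10 (consume 1 wool): fiber=1 nickel=2
After 11 (consume 1 fiber): nickel=2
After 12 (gather 1 leather): leather=1 nickel=2
After 13 (gather 2 wool): leather=1 nickel=2 wool=2
After 14 (gather 1 wool): leather=1 nickel=2 wool=3
After 15 (gather 3 wood): leather=1 nickel=2 wood=3 wool=3
After 16 (consume 2 wool): leather=1 nickel=2 wood=3 wool=1
After 17 (consume 1 leather): nickel=2 wood=3 wool=1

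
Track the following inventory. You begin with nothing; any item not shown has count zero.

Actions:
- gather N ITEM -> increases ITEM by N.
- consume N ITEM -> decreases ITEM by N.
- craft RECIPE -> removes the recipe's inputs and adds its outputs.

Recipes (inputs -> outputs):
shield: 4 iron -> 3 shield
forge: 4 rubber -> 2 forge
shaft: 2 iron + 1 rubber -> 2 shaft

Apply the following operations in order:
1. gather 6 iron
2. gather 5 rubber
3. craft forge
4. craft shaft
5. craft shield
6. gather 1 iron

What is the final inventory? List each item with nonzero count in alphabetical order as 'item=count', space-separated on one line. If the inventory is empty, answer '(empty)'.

After 1 (gather 6 iron): iron=6
After 2 (gather 5 rubber): iron=6 rubber=5
After 3 (craft forge): forge=2 iron=6 rubber=1
After 4 (craft shaft): forge=2 iron=4 shaft=2
After 5 (craft shield): forge=2 shaft=2 shield=3
After 6 (gather 1 iron): forge=2 iron=1 shaft=2 shield=3

Answer: forge=2 iron=1 shaft=2 shield=3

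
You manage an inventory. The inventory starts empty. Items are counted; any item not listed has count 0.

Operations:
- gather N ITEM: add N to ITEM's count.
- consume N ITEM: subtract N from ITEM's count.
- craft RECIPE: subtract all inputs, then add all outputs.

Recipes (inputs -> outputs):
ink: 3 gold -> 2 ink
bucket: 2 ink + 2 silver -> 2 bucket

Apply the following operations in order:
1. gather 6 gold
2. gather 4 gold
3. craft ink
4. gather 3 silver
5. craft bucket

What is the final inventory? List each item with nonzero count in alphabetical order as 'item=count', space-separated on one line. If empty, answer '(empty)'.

Answer: bucket=2 gold=7 silver=1

Derivation:
After 1 (gather 6 gold): gold=6
After 2 (gather 4 gold): gold=10
After 3 (craft ink): gold=7 ink=2
After 4 (gather 3 silver): gold=7 ink=2 silver=3
After 5 (craft bucket): bucket=2 gold=7 silver=1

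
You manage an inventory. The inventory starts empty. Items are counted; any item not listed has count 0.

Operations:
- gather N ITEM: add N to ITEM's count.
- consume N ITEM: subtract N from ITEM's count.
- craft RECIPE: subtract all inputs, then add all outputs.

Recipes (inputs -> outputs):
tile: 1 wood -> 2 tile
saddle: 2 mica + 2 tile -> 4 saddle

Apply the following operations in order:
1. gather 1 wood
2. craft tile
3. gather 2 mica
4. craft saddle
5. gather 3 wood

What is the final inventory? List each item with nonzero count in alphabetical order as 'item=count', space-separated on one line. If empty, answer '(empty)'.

After 1 (gather 1 wood): wood=1
After 2 (craft tile): tile=2
After 3 (gather 2 mica): mica=2 tile=2
After 4 (craft saddle): saddle=4
After 5 (gather 3 wood): saddle=4 wood=3

Answer: saddle=4 wood=3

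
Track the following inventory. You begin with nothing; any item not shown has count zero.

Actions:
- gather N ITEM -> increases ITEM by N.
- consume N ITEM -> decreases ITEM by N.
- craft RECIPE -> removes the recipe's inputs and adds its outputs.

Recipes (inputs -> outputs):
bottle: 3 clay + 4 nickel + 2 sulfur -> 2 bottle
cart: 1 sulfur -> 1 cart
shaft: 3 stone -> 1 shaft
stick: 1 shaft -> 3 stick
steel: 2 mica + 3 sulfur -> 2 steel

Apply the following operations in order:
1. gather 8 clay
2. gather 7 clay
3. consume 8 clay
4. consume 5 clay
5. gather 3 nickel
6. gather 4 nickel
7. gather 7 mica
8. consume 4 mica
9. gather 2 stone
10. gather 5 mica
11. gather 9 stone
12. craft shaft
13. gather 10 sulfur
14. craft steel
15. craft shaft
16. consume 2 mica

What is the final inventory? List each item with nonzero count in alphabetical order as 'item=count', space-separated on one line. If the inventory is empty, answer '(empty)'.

After 1 (gather 8 clay): clay=8
After 2 (gather 7 clay): clay=15
After 3 (consume 8 clay): clay=7
After 4 (consume 5 clay): clay=2
After 5 (gather 3 nickel): clay=2 nickel=3
After 6 (gather 4 nickel): clay=2 nickel=7
After 7 (gather 7 mica): clay=2 mica=7 nickel=7
After 8 (consume 4 mica): clay=2 mica=3 nickel=7
After 9 (gather 2 stone): clay=2 mica=3 nickel=7 stone=2
After 10 (gather 5 mica): clay=2 mica=8 nickel=7 stone=2
After 11 (gather 9 stone): clay=2 mica=8 nickel=7 stone=11
After 12 (craft shaft): clay=2 mica=8 nickel=7 shaft=1 stone=8
After 13 (gather 10 sulfur): clay=2 mica=8 nickel=7 shaft=1 stone=8 sulfur=10
After 14 (craft steel): clay=2 mica=6 nickel=7 shaft=1 steel=2 stone=8 sulfur=7
After 15 (craft shaft): clay=2 mica=6 nickel=7 shaft=2 steel=2 stone=5 sulfur=7
After 16 (consume 2 mica): clay=2 mica=4 nickel=7 shaft=2 steel=2 stone=5 sulfur=7

Answer: clay=2 mica=4 nickel=7 shaft=2 steel=2 stone=5 sulfur=7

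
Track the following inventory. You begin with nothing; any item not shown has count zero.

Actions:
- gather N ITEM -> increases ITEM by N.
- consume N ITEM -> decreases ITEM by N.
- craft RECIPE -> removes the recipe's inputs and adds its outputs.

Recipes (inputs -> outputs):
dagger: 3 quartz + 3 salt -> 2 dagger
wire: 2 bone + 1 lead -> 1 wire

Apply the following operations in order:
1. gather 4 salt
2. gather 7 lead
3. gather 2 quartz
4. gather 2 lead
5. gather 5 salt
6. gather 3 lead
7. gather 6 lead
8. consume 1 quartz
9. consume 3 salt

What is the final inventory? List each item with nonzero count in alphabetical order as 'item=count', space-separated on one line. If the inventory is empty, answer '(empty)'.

Answer: lead=18 quartz=1 salt=6

Derivation:
After 1 (gather 4 salt): salt=4
After 2 (gather 7 lead): lead=7 salt=4
After 3 (gather 2 quartz): lead=7 quartz=2 salt=4
After 4 (gather 2 lead): lead=9 quartz=2 salt=4
After 5 (gather 5 salt): lead=9 quartz=2 salt=9
After 6 (gather 3 lead): lead=12 quartz=2 salt=9
After 7 (gather 6 lead): lead=18 quartz=2 salt=9
After 8 (consume 1 quartz): lead=18 quartz=1 salt=9
After 9 (consume 3 salt): lead=18 quartz=1 salt=6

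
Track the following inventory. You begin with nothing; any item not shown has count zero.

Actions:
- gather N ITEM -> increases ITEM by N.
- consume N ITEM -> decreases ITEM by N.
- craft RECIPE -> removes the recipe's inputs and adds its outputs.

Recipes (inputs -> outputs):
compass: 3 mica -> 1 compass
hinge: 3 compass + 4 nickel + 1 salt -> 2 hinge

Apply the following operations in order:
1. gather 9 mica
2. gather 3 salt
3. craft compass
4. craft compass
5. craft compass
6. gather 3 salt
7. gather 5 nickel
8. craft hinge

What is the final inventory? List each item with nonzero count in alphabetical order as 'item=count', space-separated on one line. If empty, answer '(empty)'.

Answer: hinge=2 nickel=1 salt=5

Derivation:
After 1 (gather 9 mica): mica=9
After 2 (gather 3 salt): mica=9 salt=3
After 3 (craft compass): compass=1 mica=6 salt=3
After 4 (craft compass): compass=2 mica=3 salt=3
After 5 (craft compass): compass=3 salt=3
After 6 (gather 3 salt): compass=3 salt=6
After 7 (gather 5 nickel): compass=3 nickel=5 salt=6
After 8 (craft hinge): hinge=2 nickel=1 salt=5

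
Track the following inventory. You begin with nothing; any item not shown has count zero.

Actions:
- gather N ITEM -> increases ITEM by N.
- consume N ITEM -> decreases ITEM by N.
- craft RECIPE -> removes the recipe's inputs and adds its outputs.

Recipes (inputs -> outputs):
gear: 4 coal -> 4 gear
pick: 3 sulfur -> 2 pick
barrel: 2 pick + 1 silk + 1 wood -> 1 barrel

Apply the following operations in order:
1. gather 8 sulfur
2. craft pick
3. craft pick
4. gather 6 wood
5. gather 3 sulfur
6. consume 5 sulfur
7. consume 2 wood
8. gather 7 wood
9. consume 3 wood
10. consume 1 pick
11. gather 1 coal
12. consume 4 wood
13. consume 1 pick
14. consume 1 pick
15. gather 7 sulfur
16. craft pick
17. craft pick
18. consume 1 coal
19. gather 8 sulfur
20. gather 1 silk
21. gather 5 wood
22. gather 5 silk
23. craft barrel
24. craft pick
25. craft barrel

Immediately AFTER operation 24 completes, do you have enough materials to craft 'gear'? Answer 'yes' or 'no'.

After 1 (gather 8 sulfur): sulfur=8
After 2 (craft pick): pick=2 sulfur=5
After 3 (craft pick): pick=4 sulfur=2
After 4 (gather 6 wood): pick=4 sulfur=2 wood=6
After 5 (gather 3 sulfur): pick=4 sulfur=5 wood=6
After 6 (consume 5 sulfur): pick=4 wood=6
After 7 (consume 2 wood): pick=4 wood=4
After 8 (gather 7 wood): pick=4 wood=11
After 9 (consume 3 wood): pick=4 wood=8
After 10 (consume 1 pick): pick=3 wood=8
After 11 (gather 1 coal): coal=1 pick=3 wood=8
After 12 (consume 4 wood): coal=1 pick=3 wood=4
After 13 (consume 1 pick): coal=1 pick=2 wood=4
After 14 (consume 1 pick): coal=1 pick=1 wood=4
After 15 (gather 7 sulfur): coal=1 pick=1 sulfur=7 wood=4
After 16 (craft pick): coal=1 pick=3 sulfur=4 wood=4
After 17 (craft pick): coal=1 pick=5 sulfur=1 wood=4
After 18 (consume 1 coal): pick=5 sulfur=1 wood=4
After 19 (gather 8 sulfur): pick=5 sulfur=9 wood=4
After 20 (gather 1 silk): pick=5 silk=1 sulfur=9 wood=4
After 21 (gather 5 wood): pick=5 silk=1 sulfur=9 wood=9
After 22 (gather 5 silk): pick=5 silk=6 sulfur=9 wood=9
After 23 (craft barrel): barrel=1 pick=3 silk=5 sulfur=9 wood=8
After 24 (craft pick): barrel=1 pick=5 silk=5 sulfur=6 wood=8

Answer: no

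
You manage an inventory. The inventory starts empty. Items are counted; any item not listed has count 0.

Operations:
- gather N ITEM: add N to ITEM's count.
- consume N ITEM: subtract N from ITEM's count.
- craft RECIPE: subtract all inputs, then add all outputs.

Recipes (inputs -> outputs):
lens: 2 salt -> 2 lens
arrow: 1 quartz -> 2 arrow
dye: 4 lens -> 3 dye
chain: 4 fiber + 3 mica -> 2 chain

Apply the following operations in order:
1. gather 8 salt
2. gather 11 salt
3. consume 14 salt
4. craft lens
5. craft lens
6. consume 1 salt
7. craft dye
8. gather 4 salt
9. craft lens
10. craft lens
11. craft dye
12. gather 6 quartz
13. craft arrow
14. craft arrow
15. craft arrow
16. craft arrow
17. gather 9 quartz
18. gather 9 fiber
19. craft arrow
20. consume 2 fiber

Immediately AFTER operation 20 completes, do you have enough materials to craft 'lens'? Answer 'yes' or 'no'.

After 1 (gather 8 salt): salt=8
After 2 (gather 11 salt): salt=19
After 3 (consume 14 salt): salt=5
After 4 (craft lens): lens=2 salt=3
After 5 (craft lens): lens=4 salt=1
After 6 (consume 1 salt): lens=4
After 7 (craft dye): dye=3
After 8 (gather 4 salt): dye=3 salt=4
After 9 (craft lens): dye=3 lens=2 salt=2
After 10 (craft lens): dye=3 lens=4
After 11 (craft dye): dye=6
After 12 (gather 6 quartz): dye=6 quartz=6
After 13 (craft arrow): arrow=2 dye=6 quartz=5
After 14 (craft arrow): arrow=4 dye=6 quartz=4
After 15 (craft arrow): arrow=6 dye=6 quartz=3
After 16 (craft arrow): arrow=8 dye=6 quartz=2
After 17 (gather 9 quartz): arrow=8 dye=6 quartz=11
After 18 (gather 9 fiber): arrow=8 dye=6 fiber=9 quartz=11
After 19 (craft arrow): arrow=10 dye=6 fiber=9 quartz=10
After 20 (consume 2 fiber): arrow=10 dye=6 fiber=7 quartz=10

Answer: no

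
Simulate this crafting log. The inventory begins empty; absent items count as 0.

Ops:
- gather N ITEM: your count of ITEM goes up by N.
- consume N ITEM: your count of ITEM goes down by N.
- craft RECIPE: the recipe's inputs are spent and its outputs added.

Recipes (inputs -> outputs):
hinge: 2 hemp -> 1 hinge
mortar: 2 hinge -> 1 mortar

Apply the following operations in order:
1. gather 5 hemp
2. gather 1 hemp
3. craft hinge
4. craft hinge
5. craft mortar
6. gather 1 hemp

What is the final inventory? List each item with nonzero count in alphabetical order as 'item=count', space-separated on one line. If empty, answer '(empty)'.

After 1 (gather 5 hemp): hemp=5
After 2 (gather 1 hemp): hemp=6
After 3 (craft hinge): hemp=4 hinge=1
After 4 (craft hinge): hemp=2 hinge=2
After 5 (craft mortar): hemp=2 mortar=1
After 6 (gather 1 hemp): hemp=3 mortar=1

Answer: hemp=3 mortar=1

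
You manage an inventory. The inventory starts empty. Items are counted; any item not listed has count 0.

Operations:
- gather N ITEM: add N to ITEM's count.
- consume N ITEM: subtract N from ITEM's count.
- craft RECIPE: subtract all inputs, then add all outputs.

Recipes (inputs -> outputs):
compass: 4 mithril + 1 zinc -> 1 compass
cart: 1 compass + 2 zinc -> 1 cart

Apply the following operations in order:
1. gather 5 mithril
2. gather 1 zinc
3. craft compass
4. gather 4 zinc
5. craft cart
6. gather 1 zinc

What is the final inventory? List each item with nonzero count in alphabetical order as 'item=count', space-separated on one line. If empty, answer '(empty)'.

After 1 (gather 5 mithril): mithril=5
After 2 (gather 1 zinc): mithril=5 zinc=1
After 3 (craft compass): compass=1 mithril=1
After 4 (gather 4 zinc): compass=1 mithril=1 zinc=4
After 5 (craft cart): cart=1 mithril=1 zinc=2
After 6 (gather 1 zinc): cart=1 mithril=1 zinc=3

Answer: cart=1 mithril=1 zinc=3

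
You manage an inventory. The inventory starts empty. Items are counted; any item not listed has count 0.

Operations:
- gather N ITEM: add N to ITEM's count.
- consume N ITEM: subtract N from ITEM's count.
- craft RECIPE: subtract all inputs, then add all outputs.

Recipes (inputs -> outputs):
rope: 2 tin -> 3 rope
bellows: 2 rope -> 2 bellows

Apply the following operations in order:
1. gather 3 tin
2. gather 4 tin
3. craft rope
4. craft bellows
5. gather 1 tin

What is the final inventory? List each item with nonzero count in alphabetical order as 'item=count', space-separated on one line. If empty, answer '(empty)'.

After 1 (gather 3 tin): tin=3
After 2 (gather 4 tin): tin=7
After 3 (craft rope): rope=3 tin=5
After 4 (craft bellows): bellows=2 rope=1 tin=5
After 5 (gather 1 tin): bellows=2 rope=1 tin=6

Answer: bellows=2 rope=1 tin=6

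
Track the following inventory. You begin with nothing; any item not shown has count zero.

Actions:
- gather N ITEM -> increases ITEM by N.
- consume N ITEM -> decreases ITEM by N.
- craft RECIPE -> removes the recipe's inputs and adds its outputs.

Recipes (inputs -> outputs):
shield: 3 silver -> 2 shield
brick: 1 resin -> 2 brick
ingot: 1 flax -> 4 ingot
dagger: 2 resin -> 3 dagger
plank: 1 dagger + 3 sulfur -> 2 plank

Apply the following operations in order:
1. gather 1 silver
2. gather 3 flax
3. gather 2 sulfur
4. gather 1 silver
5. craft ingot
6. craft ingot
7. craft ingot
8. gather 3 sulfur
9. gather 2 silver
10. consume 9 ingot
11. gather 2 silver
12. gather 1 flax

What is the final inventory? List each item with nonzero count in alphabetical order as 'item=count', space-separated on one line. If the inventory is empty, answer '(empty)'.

Answer: flax=1 ingot=3 silver=6 sulfur=5

Derivation:
After 1 (gather 1 silver): silver=1
After 2 (gather 3 flax): flax=3 silver=1
After 3 (gather 2 sulfur): flax=3 silver=1 sulfur=2
After 4 (gather 1 silver): flax=3 silver=2 sulfur=2
After 5 (craft ingot): flax=2 ingot=4 silver=2 sulfur=2
After 6 (craft ingot): flax=1 ingot=8 silver=2 sulfur=2
After 7 (craft ingot): ingot=12 silver=2 sulfur=2
After 8 (gather 3 sulfur): ingot=12 silver=2 sulfur=5
After 9 (gather 2 silver): ingot=12 silver=4 sulfur=5
After 10 (consume 9 ingot): ingot=3 silver=4 sulfur=5
After 11 (gather 2 silver): ingot=3 silver=6 sulfur=5
After 12 (gather 1 flax): flax=1 ingot=3 silver=6 sulfur=5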